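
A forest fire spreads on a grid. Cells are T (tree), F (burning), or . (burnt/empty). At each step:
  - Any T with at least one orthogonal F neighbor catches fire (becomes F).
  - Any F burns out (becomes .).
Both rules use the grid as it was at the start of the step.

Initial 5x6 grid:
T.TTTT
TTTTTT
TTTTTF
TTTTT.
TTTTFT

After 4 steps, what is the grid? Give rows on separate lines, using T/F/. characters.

Step 1: 5 trees catch fire, 2 burn out
  T.TTTT
  TTTTTF
  TTTTF.
  TTTTF.
  TTTF.F
Step 2: 5 trees catch fire, 5 burn out
  T.TTTF
  TTTTF.
  TTTF..
  TTTF..
  TTF...
Step 3: 5 trees catch fire, 5 burn out
  T.TTF.
  TTTF..
  TTF...
  TTF...
  TF....
Step 4: 5 trees catch fire, 5 burn out
  T.TF..
  TTF...
  TF....
  TF....
  F.....

T.TF..
TTF...
TF....
TF....
F.....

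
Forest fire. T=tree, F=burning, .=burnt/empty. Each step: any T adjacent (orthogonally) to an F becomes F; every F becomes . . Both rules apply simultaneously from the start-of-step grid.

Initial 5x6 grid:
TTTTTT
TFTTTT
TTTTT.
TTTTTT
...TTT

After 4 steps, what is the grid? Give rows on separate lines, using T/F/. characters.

Step 1: 4 trees catch fire, 1 burn out
  TFTTTT
  F.FTTT
  TFTTT.
  TTTTTT
  ...TTT
Step 2: 6 trees catch fire, 4 burn out
  F.FTTT
  ...FTT
  F.FTT.
  TFTTTT
  ...TTT
Step 3: 5 trees catch fire, 6 burn out
  ...FTT
  ....FT
  ...FT.
  F.FTTT
  ...TTT
Step 4: 4 trees catch fire, 5 burn out
  ....FT
  .....F
  ....F.
  ...FTT
  ...TTT

....FT
.....F
....F.
...FTT
...TTT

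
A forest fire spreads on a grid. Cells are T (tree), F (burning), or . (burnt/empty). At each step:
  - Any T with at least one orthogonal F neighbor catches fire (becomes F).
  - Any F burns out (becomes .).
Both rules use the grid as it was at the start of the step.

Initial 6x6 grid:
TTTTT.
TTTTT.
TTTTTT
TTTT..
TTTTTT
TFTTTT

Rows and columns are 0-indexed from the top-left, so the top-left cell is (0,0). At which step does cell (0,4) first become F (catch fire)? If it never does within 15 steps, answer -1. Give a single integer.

Step 1: cell (0,4)='T' (+3 fires, +1 burnt)
Step 2: cell (0,4)='T' (+4 fires, +3 burnt)
Step 3: cell (0,4)='T' (+5 fires, +4 burnt)
Step 4: cell (0,4)='T' (+6 fires, +5 burnt)
Step 5: cell (0,4)='T' (+5 fires, +6 burnt)
Step 6: cell (0,4)='T' (+4 fires, +5 burnt)
Step 7: cell (0,4)='T' (+3 fires, +4 burnt)
Step 8: cell (0,4)='F' (+1 fires, +3 burnt)
  -> target ignites at step 8
Step 9: cell (0,4)='.' (+0 fires, +1 burnt)
  fire out at step 9

8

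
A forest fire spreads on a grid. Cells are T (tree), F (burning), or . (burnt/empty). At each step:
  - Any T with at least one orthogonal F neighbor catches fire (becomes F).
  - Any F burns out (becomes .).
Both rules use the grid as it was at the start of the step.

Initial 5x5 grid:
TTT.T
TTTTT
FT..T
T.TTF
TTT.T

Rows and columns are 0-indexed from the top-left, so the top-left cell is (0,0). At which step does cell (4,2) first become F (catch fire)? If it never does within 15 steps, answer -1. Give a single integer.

Step 1: cell (4,2)='T' (+6 fires, +2 burnt)
Step 2: cell (4,2)='T' (+5 fires, +6 burnt)
Step 3: cell (4,2)='F' (+6 fires, +5 burnt)
  -> target ignites at step 3
Step 4: cell (4,2)='.' (+1 fires, +6 burnt)
Step 5: cell (4,2)='.' (+0 fires, +1 burnt)
  fire out at step 5

3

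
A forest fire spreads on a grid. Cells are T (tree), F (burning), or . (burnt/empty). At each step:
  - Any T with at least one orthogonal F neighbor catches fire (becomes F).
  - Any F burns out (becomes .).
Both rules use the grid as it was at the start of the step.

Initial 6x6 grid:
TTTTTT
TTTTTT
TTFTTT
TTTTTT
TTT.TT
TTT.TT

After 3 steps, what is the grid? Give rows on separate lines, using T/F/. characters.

Step 1: 4 trees catch fire, 1 burn out
  TTTTTT
  TTFTTT
  TF.FTT
  TTFTTT
  TTT.TT
  TTT.TT
Step 2: 8 trees catch fire, 4 burn out
  TTFTTT
  TF.FTT
  F...FT
  TF.FTT
  TTF.TT
  TTT.TT
Step 3: 9 trees catch fire, 8 burn out
  TF.FTT
  F...FT
  .....F
  F...FT
  TF..TT
  TTF.TT

TF.FTT
F...FT
.....F
F...FT
TF..TT
TTF.TT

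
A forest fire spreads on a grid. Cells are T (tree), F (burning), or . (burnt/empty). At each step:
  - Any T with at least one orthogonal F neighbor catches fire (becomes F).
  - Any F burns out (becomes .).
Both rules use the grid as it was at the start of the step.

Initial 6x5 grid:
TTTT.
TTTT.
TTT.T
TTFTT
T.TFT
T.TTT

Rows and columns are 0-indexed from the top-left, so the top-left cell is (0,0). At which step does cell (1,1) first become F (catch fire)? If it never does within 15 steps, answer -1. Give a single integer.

Step 1: cell (1,1)='T' (+6 fires, +2 burnt)
Step 2: cell (1,1)='T' (+6 fires, +6 burnt)
Step 3: cell (1,1)='F' (+6 fires, +6 burnt)
  -> target ignites at step 3
Step 4: cell (1,1)='.' (+4 fires, +6 burnt)
Step 5: cell (1,1)='.' (+1 fires, +4 burnt)
Step 6: cell (1,1)='.' (+0 fires, +1 burnt)
  fire out at step 6

3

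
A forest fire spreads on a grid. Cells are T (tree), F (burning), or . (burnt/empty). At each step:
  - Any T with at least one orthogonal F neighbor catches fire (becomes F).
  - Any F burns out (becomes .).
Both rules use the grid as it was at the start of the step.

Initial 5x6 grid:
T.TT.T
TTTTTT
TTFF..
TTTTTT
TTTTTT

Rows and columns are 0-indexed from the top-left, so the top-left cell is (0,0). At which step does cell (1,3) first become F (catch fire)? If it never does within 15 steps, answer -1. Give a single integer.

Step 1: cell (1,3)='F' (+5 fires, +2 burnt)
  -> target ignites at step 1
Step 2: cell (1,3)='.' (+9 fires, +5 burnt)
Step 3: cell (1,3)='.' (+6 fires, +9 burnt)
Step 4: cell (1,3)='.' (+4 fires, +6 burnt)
Step 5: cell (1,3)='.' (+0 fires, +4 burnt)
  fire out at step 5

1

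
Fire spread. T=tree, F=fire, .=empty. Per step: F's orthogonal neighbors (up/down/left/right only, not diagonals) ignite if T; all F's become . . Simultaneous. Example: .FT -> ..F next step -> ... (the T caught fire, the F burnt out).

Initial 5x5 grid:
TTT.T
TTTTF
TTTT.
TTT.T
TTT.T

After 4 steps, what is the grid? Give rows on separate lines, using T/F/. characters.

Step 1: 2 trees catch fire, 1 burn out
  TTT.F
  TTTF.
  TTTT.
  TTT.T
  TTT.T
Step 2: 2 trees catch fire, 2 burn out
  TTT..
  TTF..
  TTTF.
  TTT.T
  TTT.T
Step 3: 3 trees catch fire, 2 burn out
  TTF..
  TF...
  TTF..
  TTT.T
  TTT.T
Step 4: 4 trees catch fire, 3 burn out
  TF...
  F....
  TF...
  TTF.T
  TTT.T

TF...
F....
TF...
TTF.T
TTT.T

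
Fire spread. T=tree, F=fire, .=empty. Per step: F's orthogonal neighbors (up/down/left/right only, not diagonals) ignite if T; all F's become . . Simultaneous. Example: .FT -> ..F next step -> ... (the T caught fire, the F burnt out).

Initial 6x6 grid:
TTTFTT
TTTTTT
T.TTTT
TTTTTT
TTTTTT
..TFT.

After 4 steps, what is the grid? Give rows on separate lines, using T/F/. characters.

Step 1: 6 trees catch fire, 2 burn out
  TTF.FT
  TTTFTT
  T.TTTT
  TTTTTT
  TTTFTT
  ..F.F.
Step 2: 8 trees catch fire, 6 burn out
  TF...F
  TTF.FT
  T.TFTT
  TTTFTT
  TTF.FT
  ......
Step 3: 9 trees catch fire, 8 burn out
  F.....
  TF...F
  T.F.FT
  TTF.FT
  TF...F
  ......
Step 4: 5 trees catch fire, 9 burn out
  ......
  F.....
  T....F
  TF...F
  F.....
  ......

......
F.....
T....F
TF...F
F.....
......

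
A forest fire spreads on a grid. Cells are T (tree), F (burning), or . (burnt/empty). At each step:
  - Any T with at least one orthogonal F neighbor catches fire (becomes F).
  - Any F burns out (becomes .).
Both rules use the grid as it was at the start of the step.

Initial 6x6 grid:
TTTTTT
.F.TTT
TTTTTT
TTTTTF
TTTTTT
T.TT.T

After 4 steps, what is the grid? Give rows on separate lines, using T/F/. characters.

Step 1: 5 trees catch fire, 2 burn out
  TFTTTT
  ...TTT
  TFTTTF
  TTTTF.
  TTTTTF
  T.TT.T
Step 2: 10 trees catch fire, 5 burn out
  F.FTTT
  ...TTF
  F.FTF.
  TFTF..
  TTTTF.
  T.TT.F
Step 3: 8 trees catch fire, 10 burn out
  ...FTF
  ...TF.
  ...F..
  F.F...
  TFTF..
  T.TT..
Step 4: 5 trees catch fire, 8 burn out
  ....F.
  ...F..
  ......
  ......
  F.F...
  T.TF..

....F.
...F..
......
......
F.F...
T.TF..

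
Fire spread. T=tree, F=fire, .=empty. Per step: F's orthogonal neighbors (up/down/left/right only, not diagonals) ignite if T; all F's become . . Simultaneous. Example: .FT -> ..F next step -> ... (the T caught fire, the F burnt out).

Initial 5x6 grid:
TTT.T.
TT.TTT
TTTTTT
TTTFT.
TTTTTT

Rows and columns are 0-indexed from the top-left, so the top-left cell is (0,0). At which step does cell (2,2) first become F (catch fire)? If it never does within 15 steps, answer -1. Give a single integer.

Step 1: cell (2,2)='T' (+4 fires, +1 burnt)
Step 2: cell (2,2)='F' (+6 fires, +4 burnt)
  -> target ignites at step 2
Step 3: cell (2,2)='.' (+6 fires, +6 burnt)
Step 4: cell (2,2)='.' (+5 fires, +6 burnt)
Step 5: cell (2,2)='.' (+2 fires, +5 burnt)
Step 6: cell (2,2)='.' (+2 fires, +2 burnt)
Step 7: cell (2,2)='.' (+0 fires, +2 burnt)
  fire out at step 7

2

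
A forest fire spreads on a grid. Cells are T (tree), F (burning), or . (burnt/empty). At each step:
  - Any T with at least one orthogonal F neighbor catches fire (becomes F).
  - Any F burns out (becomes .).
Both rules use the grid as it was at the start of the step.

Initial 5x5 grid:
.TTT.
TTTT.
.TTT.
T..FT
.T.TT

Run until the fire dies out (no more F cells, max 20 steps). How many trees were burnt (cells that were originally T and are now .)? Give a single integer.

Step 1: +3 fires, +1 burnt (F count now 3)
Step 2: +3 fires, +3 burnt (F count now 3)
Step 3: +3 fires, +3 burnt (F count now 3)
Step 4: +2 fires, +3 burnt (F count now 2)
Step 5: +2 fires, +2 burnt (F count now 2)
Step 6: +0 fires, +2 burnt (F count now 0)
Fire out after step 6
Initially T: 15, now '.': 23
Total burnt (originally-T cells now '.'): 13

Answer: 13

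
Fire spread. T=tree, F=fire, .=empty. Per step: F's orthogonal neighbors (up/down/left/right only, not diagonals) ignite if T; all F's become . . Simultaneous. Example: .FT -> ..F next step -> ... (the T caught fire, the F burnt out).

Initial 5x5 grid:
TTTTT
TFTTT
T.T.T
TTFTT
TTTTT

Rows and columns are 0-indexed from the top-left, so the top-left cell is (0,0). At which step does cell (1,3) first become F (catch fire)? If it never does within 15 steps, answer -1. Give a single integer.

Step 1: cell (1,3)='T' (+7 fires, +2 burnt)
Step 2: cell (1,3)='F' (+8 fires, +7 burnt)
  -> target ignites at step 2
Step 3: cell (1,3)='.' (+5 fires, +8 burnt)
Step 4: cell (1,3)='.' (+1 fires, +5 burnt)
Step 5: cell (1,3)='.' (+0 fires, +1 burnt)
  fire out at step 5

2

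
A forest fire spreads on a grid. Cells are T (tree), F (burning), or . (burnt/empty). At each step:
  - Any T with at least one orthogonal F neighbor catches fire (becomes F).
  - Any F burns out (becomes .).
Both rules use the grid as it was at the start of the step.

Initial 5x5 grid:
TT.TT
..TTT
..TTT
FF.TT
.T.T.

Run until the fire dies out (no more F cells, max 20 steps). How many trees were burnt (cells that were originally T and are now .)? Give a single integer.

Step 1: +1 fires, +2 burnt (F count now 1)
Step 2: +0 fires, +1 burnt (F count now 0)
Fire out after step 2
Initially T: 14, now '.': 12
Total burnt (originally-T cells now '.'): 1

Answer: 1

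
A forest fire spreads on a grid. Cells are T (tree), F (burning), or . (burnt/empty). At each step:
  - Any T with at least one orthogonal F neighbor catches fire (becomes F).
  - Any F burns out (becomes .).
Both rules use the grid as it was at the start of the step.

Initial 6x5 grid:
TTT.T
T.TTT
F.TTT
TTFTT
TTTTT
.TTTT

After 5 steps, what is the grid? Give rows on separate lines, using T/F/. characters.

Step 1: 6 trees catch fire, 2 burn out
  TTT.T
  F.TTT
  ..FTT
  FF.FT
  TTFTT
  .TTTT
Step 2: 8 trees catch fire, 6 burn out
  FTT.T
  ..FTT
  ...FT
  ....F
  FF.FT
  .TFTT
Step 3: 7 trees catch fire, 8 burn out
  .FF.T
  ...FT
  ....F
  .....
  ....F
  .F.FT
Step 4: 2 trees catch fire, 7 burn out
  ....T
  ....F
  .....
  .....
  .....
  ....F
Step 5: 1 trees catch fire, 2 burn out
  ....F
  .....
  .....
  .....
  .....
  .....

....F
.....
.....
.....
.....
.....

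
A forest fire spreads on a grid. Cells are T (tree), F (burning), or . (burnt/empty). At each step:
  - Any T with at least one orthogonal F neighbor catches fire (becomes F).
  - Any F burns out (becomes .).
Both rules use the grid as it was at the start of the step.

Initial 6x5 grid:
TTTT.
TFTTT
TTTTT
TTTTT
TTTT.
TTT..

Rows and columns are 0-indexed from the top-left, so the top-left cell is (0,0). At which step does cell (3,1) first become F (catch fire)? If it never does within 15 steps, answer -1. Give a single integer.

Step 1: cell (3,1)='T' (+4 fires, +1 burnt)
Step 2: cell (3,1)='F' (+6 fires, +4 burnt)
  -> target ignites at step 2
Step 3: cell (3,1)='.' (+6 fires, +6 burnt)
Step 4: cell (3,1)='.' (+5 fires, +6 burnt)
Step 5: cell (3,1)='.' (+4 fires, +5 burnt)
Step 6: cell (3,1)='.' (+0 fires, +4 burnt)
  fire out at step 6

2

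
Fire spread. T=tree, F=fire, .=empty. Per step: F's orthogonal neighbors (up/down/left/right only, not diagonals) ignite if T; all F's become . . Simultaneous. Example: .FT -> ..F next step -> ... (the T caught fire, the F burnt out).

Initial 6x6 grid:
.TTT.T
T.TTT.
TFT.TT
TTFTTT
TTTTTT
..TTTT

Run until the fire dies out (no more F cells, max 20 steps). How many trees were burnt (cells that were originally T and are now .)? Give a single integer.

Step 1: +5 fires, +2 burnt (F count now 5)
Step 2: +7 fires, +5 burnt (F count now 7)
Step 3: +7 fires, +7 burnt (F count now 7)
Step 4: +6 fires, +7 burnt (F count now 6)
Step 5: +1 fires, +6 burnt (F count now 1)
Step 6: +0 fires, +1 burnt (F count now 0)
Fire out after step 6
Initially T: 27, now '.': 35
Total burnt (originally-T cells now '.'): 26

Answer: 26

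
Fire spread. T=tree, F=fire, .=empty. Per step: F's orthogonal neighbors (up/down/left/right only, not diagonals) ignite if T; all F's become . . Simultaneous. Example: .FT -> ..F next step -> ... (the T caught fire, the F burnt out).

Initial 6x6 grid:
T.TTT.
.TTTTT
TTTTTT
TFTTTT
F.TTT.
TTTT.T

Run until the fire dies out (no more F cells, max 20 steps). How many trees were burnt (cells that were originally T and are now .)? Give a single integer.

Step 1: +4 fires, +2 burnt (F count now 4)
Step 2: +6 fires, +4 burnt (F count now 6)
Step 3: +5 fires, +6 burnt (F count now 5)
Step 4: +6 fires, +5 burnt (F count now 6)
Step 5: +3 fires, +6 burnt (F count now 3)
Step 6: +2 fires, +3 burnt (F count now 2)
Step 7: +0 fires, +2 burnt (F count now 0)
Fire out after step 7
Initially T: 28, now '.': 34
Total burnt (originally-T cells now '.'): 26

Answer: 26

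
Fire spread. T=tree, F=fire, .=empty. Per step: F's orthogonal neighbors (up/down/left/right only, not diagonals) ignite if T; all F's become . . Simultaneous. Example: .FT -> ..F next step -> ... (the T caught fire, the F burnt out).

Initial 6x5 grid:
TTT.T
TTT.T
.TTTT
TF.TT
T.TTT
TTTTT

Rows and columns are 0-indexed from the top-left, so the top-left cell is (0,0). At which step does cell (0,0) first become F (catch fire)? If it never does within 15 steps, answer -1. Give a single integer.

Step 1: cell (0,0)='T' (+2 fires, +1 burnt)
Step 2: cell (0,0)='T' (+3 fires, +2 burnt)
Step 3: cell (0,0)='T' (+5 fires, +3 burnt)
Step 4: cell (0,0)='F' (+5 fires, +5 burnt)
  -> target ignites at step 4
Step 5: cell (0,0)='.' (+4 fires, +5 burnt)
Step 6: cell (0,0)='.' (+4 fires, +4 burnt)
Step 7: cell (0,0)='.' (+1 fires, +4 burnt)
Step 8: cell (0,0)='.' (+0 fires, +1 burnt)
  fire out at step 8

4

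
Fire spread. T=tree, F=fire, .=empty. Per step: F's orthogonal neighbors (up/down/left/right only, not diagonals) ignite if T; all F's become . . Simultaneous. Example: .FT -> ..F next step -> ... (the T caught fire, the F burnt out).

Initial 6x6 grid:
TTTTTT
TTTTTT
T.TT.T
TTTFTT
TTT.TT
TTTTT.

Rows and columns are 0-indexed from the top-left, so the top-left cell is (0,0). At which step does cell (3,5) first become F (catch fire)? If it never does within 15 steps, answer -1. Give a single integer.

Step 1: cell (3,5)='T' (+3 fires, +1 burnt)
Step 2: cell (3,5)='F' (+6 fires, +3 burnt)
  -> target ignites at step 2
Step 3: cell (3,5)='.' (+9 fires, +6 burnt)
Step 4: cell (3,5)='.' (+8 fires, +9 burnt)
Step 5: cell (3,5)='.' (+4 fires, +8 burnt)
Step 6: cell (3,5)='.' (+1 fires, +4 burnt)
Step 7: cell (3,5)='.' (+0 fires, +1 burnt)
  fire out at step 7

2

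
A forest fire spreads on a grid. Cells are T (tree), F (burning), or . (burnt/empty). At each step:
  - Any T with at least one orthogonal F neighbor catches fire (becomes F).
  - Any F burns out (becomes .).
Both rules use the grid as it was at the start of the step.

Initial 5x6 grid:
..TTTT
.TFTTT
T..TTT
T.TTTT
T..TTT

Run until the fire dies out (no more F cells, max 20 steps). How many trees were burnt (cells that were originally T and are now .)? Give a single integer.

Step 1: +3 fires, +1 burnt (F count now 3)
Step 2: +3 fires, +3 burnt (F count now 3)
Step 3: +4 fires, +3 burnt (F count now 4)
Step 4: +5 fires, +4 burnt (F count now 5)
Step 5: +2 fires, +5 burnt (F count now 2)
Step 6: +1 fires, +2 burnt (F count now 1)
Step 7: +0 fires, +1 burnt (F count now 0)
Fire out after step 7
Initially T: 21, now '.': 27
Total burnt (originally-T cells now '.'): 18

Answer: 18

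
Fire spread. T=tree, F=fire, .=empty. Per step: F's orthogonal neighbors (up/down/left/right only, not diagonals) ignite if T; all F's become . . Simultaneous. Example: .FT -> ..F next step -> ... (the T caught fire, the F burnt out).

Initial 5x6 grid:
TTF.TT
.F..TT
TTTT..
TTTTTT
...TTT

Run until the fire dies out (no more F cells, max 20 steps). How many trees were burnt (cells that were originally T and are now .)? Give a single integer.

Answer: 15

Derivation:
Step 1: +2 fires, +2 burnt (F count now 2)
Step 2: +4 fires, +2 burnt (F count now 4)
Step 3: +3 fires, +4 burnt (F count now 3)
Step 4: +1 fires, +3 burnt (F count now 1)
Step 5: +2 fires, +1 burnt (F count now 2)
Step 6: +2 fires, +2 burnt (F count now 2)
Step 7: +1 fires, +2 burnt (F count now 1)
Step 8: +0 fires, +1 burnt (F count now 0)
Fire out after step 8
Initially T: 19, now '.': 26
Total burnt (originally-T cells now '.'): 15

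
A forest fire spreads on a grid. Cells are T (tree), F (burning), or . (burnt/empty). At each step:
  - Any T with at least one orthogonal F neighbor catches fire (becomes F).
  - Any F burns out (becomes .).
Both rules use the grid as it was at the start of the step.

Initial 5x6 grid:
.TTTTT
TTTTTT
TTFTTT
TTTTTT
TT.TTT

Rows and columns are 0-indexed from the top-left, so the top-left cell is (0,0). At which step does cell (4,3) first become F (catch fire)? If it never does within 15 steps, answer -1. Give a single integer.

Step 1: cell (4,3)='T' (+4 fires, +1 burnt)
Step 2: cell (4,3)='T' (+7 fires, +4 burnt)
Step 3: cell (4,3)='F' (+9 fires, +7 burnt)
  -> target ignites at step 3
Step 4: cell (4,3)='.' (+5 fires, +9 burnt)
Step 5: cell (4,3)='.' (+2 fires, +5 burnt)
Step 6: cell (4,3)='.' (+0 fires, +2 burnt)
  fire out at step 6

3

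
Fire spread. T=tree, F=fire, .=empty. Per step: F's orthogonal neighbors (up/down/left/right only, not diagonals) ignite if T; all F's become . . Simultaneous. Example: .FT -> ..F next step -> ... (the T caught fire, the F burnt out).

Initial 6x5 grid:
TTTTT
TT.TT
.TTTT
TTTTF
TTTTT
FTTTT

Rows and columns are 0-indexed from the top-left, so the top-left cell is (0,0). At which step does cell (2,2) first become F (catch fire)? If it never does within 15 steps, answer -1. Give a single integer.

Step 1: cell (2,2)='T' (+5 fires, +2 burnt)
Step 2: cell (2,2)='T' (+8 fires, +5 burnt)
Step 3: cell (2,2)='F' (+6 fires, +8 burnt)
  -> target ignites at step 3
Step 4: cell (2,2)='.' (+2 fires, +6 burnt)
Step 5: cell (2,2)='.' (+2 fires, +2 burnt)
Step 6: cell (2,2)='.' (+2 fires, +2 burnt)
Step 7: cell (2,2)='.' (+1 fires, +2 burnt)
Step 8: cell (2,2)='.' (+0 fires, +1 burnt)
  fire out at step 8

3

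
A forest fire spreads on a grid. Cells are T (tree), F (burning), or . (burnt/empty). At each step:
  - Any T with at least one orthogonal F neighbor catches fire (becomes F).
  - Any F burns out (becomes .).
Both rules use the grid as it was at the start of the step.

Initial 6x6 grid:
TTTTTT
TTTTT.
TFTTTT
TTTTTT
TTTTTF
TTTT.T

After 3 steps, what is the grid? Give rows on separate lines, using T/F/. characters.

Step 1: 7 trees catch fire, 2 burn out
  TTTTTT
  TFTTT.
  F.FTTT
  TFTTTF
  TTTTF.
  TTTT.F
Step 2: 10 trees catch fire, 7 burn out
  TFTTTT
  F.FTT.
  ...FTF
  F.FTF.
  TFTF..
  TTTT..
Step 3: 9 trees catch fire, 10 burn out
  F.FTTT
  ...FT.
  ....F.
  ...F..
  F.F...
  TFTF..

F.FTTT
...FT.
....F.
...F..
F.F...
TFTF..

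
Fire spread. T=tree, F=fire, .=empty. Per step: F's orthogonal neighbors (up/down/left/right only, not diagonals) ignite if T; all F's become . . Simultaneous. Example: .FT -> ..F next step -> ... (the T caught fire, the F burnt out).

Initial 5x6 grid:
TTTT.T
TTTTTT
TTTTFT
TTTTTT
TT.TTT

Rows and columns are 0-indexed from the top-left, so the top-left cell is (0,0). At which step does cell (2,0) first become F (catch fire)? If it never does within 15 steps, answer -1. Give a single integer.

Step 1: cell (2,0)='T' (+4 fires, +1 burnt)
Step 2: cell (2,0)='T' (+6 fires, +4 burnt)
Step 3: cell (2,0)='T' (+7 fires, +6 burnt)
Step 4: cell (2,0)='F' (+4 fires, +7 burnt)
  -> target ignites at step 4
Step 5: cell (2,0)='.' (+4 fires, +4 burnt)
Step 6: cell (2,0)='.' (+2 fires, +4 burnt)
Step 7: cell (2,0)='.' (+0 fires, +2 burnt)
  fire out at step 7

4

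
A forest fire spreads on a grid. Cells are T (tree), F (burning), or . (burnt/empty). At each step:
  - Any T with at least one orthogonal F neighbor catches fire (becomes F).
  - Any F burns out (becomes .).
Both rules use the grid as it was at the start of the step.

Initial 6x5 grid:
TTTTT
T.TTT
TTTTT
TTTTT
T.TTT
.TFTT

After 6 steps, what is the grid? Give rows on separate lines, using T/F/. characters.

Step 1: 3 trees catch fire, 1 burn out
  TTTTT
  T.TTT
  TTTTT
  TTTTT
  T.FTT
  .F.FT
Step 2: 3 trees catch fire, 3 burn out
  TTTTT
  T.TTT
  TTTTT
  TTFTT
  T..FT
  ....F
Step 3: 4 trees catch fire, 3 burn out
  TTTTT
  T.TTT
  TTFTT
  TF.FT
  T...F
  .....
Step 4: 5 trees catch fire, 4 burn out
  TTTTT
  T.FTT
  TF.FT
  F...F
  T....
  .....
Step 5: 5 trees catch fire, 5 burn out
  TTFTT
  T..FT
  F...F
  .....
  F....
  .....
Step 6: 4 trees catch fire, 5 burn out
  TF.FT
  F...F
  .....
  .....
  .....
  .....

TF.FT
F...F
.....
.....
.....
.....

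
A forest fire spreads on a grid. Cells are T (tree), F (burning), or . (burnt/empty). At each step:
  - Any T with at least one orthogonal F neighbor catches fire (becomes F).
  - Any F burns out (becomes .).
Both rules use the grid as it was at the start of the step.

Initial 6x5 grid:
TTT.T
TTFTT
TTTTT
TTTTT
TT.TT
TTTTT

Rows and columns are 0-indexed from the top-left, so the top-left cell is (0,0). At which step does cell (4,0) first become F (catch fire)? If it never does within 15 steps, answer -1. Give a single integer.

Step 1: cell (4,0)='T' (+4 fires, +1 burnt)
Step 2: cell (4,0)='T' (+6 fires, +4 burnt)
Step 3: cell (4,0)='T' (+6 fires, +6 burnt)
Step 4: cell (4,0)='T' (+4 fires, +6 burnt)
Step 5: cell (4,0)='F' (+4 fires, +4 burnt)
  -> target ignites at step 5
Step 6: cell (4,0)='.' (+3 fires, +4 burnt)
Step 7: cell (4,0)='.' (+0 fires, +3 burnt)
  fire out at step 7

5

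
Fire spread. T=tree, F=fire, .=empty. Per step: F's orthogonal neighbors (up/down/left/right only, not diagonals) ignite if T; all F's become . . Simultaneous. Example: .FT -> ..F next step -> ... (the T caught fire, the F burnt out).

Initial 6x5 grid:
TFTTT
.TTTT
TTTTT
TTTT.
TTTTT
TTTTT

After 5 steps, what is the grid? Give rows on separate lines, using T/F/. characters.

Step 1: 3 trees catch fire, 1 burn out
  F.FTT
  .FTTT
  TTTTT
  TTTT.
  TTTTT
  TTTTT
Step 2: 3 trees catch fire, 3 burn out
  ...FT
  ..FTT
  TFTTT
  TTTT.
  TTTTT
  TTTTT
Step 3: 5 trees catch fire, 3 burn out
  ....F
  ...FT
  F.FTT
  TFTT.
  TTTTT
  TTTTT
Step 4: 5 trees catch fire, 5 burn out
  .....
  ....F
  ...FT
  F.FT.
  TFTTT
  TTTTT
Step 5: 5 trees catch fire, 5 burn out
  .....
  .....
  ....F
  ...F.
  F.FTT
  TFTTT

.....
.....
....F
...F.
F.FTT
TFTTT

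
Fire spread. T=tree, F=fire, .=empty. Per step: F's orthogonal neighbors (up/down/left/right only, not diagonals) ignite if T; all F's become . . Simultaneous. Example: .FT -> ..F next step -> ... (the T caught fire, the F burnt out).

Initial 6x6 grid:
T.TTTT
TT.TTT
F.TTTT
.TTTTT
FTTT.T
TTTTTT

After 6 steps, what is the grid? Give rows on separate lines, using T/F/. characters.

Step 1: 3 trees catch fire, 2 burn out
  T.TTTT
  FT.TTT
  ..TTTT
  .TTTTT
  .FTT.T
  FTTTTT
Step 2: 5 trees catch fire, 3 burn out
  F.TTTT
  .F.TTT
  ..TTTT
  .FTTTT
  ..FT.T
  .FTTTT
Step 3: 3 trees catch fire, 5 burn out
  ..TTTT
  ...TTT
  ..TTTT
  ..FTTT
  ...F.T
  ..FTTT
Step 4: 3 trees catch fire, 3 burn out
  ..TTTT
  ...TTT
  ..FTTT
  ...FTT
  .....T
  ...FTT
Step 5: 3 trees catch fire, 3 burn out
  ..TTTT
  ...TTT
  ...FTT
  ....FT
  .....T
  ....FT
Step 6: 4 trees catch fire, 3 burn out
  ..TTTT
  ...FTT
  ....FT
  .....F
  .....T
  .....F

..TTTT
...FTT
....FT
.....F
.....T
.....F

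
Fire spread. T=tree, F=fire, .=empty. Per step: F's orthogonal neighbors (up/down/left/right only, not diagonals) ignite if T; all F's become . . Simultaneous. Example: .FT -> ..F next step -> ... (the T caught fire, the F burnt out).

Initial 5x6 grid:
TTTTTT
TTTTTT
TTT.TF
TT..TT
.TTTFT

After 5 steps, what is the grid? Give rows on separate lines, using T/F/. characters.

Step 1: 6 trees catch fire, 2 burn out
  TTTTTT
  TTTTTF
  TTT.F.
  TT..FF
  .TTF.F
Step 2: 3 trees catch fire, 6 burn out
  TTTTTF
  TTTTF.
  TTT...
  TT....
  .TF...
Step 3: 3 trees catch fire, 3 burn out
  TTTTF.
  TTTF..
  TTT...
  TT....
  .F....
Step 4: 3 trees catch fire, 3 burn out
  TTTF..
  TTF...
  TTT...
  TF....
  ......
Step 5: 5 trees catch fire, 3 burn out
  TTF...
  TF....
  TFF...
  F.....
  ......

TTF...
TF....
TFF...
F.....
......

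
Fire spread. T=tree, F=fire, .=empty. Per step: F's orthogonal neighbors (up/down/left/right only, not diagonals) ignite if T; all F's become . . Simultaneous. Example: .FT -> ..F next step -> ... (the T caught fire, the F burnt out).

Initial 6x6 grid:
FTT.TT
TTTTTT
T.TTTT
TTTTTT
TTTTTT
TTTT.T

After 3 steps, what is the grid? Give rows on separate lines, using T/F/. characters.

Step 1: 2 trees catch fire, 1 burn out
  .FT.TT
  FTTTTT
  T.TTTT
  TTTTTT
  TTTTTT
  TTTT.T
Step 2: 3 trees catch fire, 2 burn out
  ..F.TT
  .FTTTT
  F.TTTT
  TTTTTT
  TTTTTT
  TTTT.T
Step 3: 2 trees catch fire, 3 burn out
  ....TT
  ..FTTT
  ..TTTT
  FTTTTT
  TTTTTT
  TTTT.T

....TT
..FTTT
..TTTT
FTTTTT
TTTTTT
TTTT.T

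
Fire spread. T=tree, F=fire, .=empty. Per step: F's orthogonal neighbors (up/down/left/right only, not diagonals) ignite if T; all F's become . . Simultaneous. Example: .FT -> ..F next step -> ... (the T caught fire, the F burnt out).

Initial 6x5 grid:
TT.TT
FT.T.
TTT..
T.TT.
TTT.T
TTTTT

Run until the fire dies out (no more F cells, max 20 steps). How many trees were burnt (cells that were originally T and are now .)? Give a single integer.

Answer: 18

Derivation:
Step 1: +3 fires, +1 burnt (F count now 3)
Step 2: +3 fires, +3 burnt (F count now 3)
Step 3: +2 fires, +3 burnt (F count now 2)
Step 4: +3 fires, +2 burnt (F count now 3)
Step 5: +3 fires, +3 burnt (F count now 3)
Step 6: +1 fires, +3 burnt (F count now 1)
Step 7: +1 fires, +1 burnt (F count now 1)
Step 8: +1 fires, +1 burnt (F count now 1)
Step 9: +1 fires, +1 burnt (F count now 1)
Step 10: +0 fires, +1 burnt (F count now 0)
Fire out after step 10
Initially T: 21, now '.': 27
Total burnt (originally-T cells now '.'): 18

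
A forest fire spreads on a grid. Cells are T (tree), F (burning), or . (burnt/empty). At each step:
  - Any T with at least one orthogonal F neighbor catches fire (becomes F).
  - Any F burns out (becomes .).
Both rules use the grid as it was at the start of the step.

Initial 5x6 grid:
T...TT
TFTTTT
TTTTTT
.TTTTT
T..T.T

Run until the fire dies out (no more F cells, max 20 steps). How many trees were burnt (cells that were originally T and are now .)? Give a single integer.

Step 1: +3 fires, +1 burnt (F count now 3)
Step 2: +5 fires, +3 burnt (F count now 5)
Step 3: +3 fires, +5 burnt (F count now 3)
Step 4: +4 fires, +3 burnt (F count now 4)
Step 5: +4 fires, +4 burnt (F count now 4)
Step 6: +1 fires, +4 burnt (F count now 1)
Step 7: +1 fires, +1 burnt (F count now 1)
Step 8: +0 fires, +1 burnt (F count now 0)
Fire out after step 8
Initially T: 22, now '.': 29
Total burnt (originally-T cells now '.'): 21

Answer: 21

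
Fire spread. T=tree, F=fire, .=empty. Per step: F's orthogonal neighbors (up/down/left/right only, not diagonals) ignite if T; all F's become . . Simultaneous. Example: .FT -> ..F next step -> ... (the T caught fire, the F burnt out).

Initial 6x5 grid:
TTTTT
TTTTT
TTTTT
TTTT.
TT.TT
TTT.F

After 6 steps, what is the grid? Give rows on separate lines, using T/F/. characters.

Step 1: 1 trees catch fire, 1 burn out
  TTTTT
  TTTTT
  TTTTT
  TTTT.
  TT.TF
  TTT..
Step 2: 1 trees catch fire, 1 burn out
  TTTTT
  TTTTT
  TTTTT
  TTTT.
  TT.F.
  TTT..
Step 3: 1 trees catch fire, 1 burn out
  TTTTT
  TTTTT
  TTTTT
  TTTF.
  TT...
  TTT..
Step 4: 2 trees catch fire, 1 burn out
  TTTTT
  TTTTT
  TTTFT
  TTF..
  TT...
  TTT..
Step 5: 4 trees catch fire, 2 burn out
  TTTTT
  TTTFT
  TTF.F
  TF...
  TT...
  TTT..
Step 6: 6 trees catch fire, 4 burn out
  TTTFT
  TTF.F
  TF...
  F....
  TF...
  TTT..

TTTFT
TTF.F
TF...
F....
TF...
TTT..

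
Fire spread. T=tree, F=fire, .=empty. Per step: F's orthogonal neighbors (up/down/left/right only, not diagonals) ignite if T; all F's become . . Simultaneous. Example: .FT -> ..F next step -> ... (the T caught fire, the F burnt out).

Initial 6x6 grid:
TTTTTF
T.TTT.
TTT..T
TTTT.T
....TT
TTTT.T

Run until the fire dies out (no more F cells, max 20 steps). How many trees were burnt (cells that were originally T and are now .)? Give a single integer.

Answer: 16

Derivation:
Step 1: +1 fires, +1 burnt (F count now 1)
Step 2: +2 fires, +1 burnt (F count now 2)
Step 3: +2 fires, +2 burnt (F count now 2)
Step 4: +2 fires, +2 burnt (F count now 2)
Step 5: +2 fires, +2 burnt (F count now 2)
Step 6: +3 fires, +2 burnt (F count now 3)
Step 7: +3 fires, +3 burnt (F count now 3)
Step 8: +1 fires, +3 burnt (F count now 1)
Step 9: +0 fires, +1 burnt (F count now 0)
Fire out after step 9
Initially T: 25, now '.': 27
Total burnt (originally-T cells now '.'): 16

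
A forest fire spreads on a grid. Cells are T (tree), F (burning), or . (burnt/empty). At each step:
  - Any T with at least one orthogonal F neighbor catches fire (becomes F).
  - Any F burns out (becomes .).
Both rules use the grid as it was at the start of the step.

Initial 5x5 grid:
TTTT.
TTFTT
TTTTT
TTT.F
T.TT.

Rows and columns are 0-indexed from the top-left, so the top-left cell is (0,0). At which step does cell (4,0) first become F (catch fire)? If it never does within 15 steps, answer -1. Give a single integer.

Step 1: cell (4,0)='T' (+5 fires, +2 burnt)
Step 2: cell (4,0)='T' (+7 fires, +5 burnt)
Step 3: cell (4,0)='T' (+4 fires, +7 burnt)
Step 4: cell (4,0)='T' (+2 fires, +4 burnt)
Step 5: cell (4,0)='F' (+1 fires, +2 burnt)
  -> target ignites at step 5
Step 6: cell (4,0)='.' (+0 fires, +1 burnt)
  fire out at step 6

5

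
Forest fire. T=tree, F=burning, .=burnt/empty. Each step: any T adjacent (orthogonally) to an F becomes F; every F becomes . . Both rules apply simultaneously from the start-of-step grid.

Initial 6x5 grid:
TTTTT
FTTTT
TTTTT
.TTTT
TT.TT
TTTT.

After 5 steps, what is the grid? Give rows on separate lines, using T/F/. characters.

Step 1: 3 trees catch fire, 1 burn out
  FTTTT
  .FTTT
  FTTTT
  .TTTT
  TT.TT
  TTTT.
Step 2: 3 trees catch fire, 3 burn out
  .FTTT
  ..FTT
  .FTTT
  .TTTT
  TT.TT
  TTTT.
Step 3: 4 trees catch fire, 3 burn out
  ..FTT
  ...FT
  ..FTT
  .FTTT
  TT.TT
  TTTT.
Step 4: 5 trees catch fire, 4 burn out
  ...FT
  ....F
  ...FT
  ..FTT
  TF.TT
  TTTT.
Step 5: 5 trees catch fire, 5 burn out
  ....F
  .....
  ....F
  ...FT
  F..TT
  TFTT.

....F
.....
....F
...FT
F..TT
TFTT.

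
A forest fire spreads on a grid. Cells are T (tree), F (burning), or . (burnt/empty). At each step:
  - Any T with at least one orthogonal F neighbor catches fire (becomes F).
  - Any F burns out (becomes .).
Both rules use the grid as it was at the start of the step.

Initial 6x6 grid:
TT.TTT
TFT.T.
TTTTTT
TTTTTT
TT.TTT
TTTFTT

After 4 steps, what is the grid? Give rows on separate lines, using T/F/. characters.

Step 1: 7 trees catch fire, 2 burn out
  TF.TTT
  F.F.T.
  TFTTTT
  TTTTTT
  TT.FTT
  TTF.FT
Step 2: 8 trees catch fire, 7 burn out
  F..TTT
  ....T.
  F.FTTT
  TFTFTT
  TT..FT
  TF...F
Step 3: 7 trees catch fire, 8 burn out
  ...TTT
  ....T.
  ...FTT
  F.F.FT
  TF...F
  F.....
Step 4: 3 trees catch fire, 7 burn out
  ...TTT
  ....T.
  ....FT
  .....F
  F.....
  ......

...TTT
....T.
....FT
.....F
F.....
......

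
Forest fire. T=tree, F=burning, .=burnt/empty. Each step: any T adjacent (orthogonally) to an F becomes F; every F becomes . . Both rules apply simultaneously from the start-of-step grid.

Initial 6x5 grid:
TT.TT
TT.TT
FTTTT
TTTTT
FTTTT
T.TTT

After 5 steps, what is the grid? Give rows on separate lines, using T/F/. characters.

Step 1: 5 trees catch fire, 2 burn out
  TT.TT
  FT.TT
  .FTTT
  FTTTT
  .FTTT
  F.TTT
Step 2: 5 trees catch fire, 5 burn out
  FT.TT
  .F.TT
  ..FTT
  .FTTT
  ..FTT
  ..TTT
Step 3: 5 trees catch fire, 5 burn out
  .F.TT
  ...TT
  ...FT
  ..FTT
  ...FT
  ..FTT
Step 4: 5 trees catch fire, 5 burn out
  ...TT
  ...FT
  ....F
  ...FT
  ....F
  ...FT
Step 5: 4 trees catch fire, 5 burn out
  ...FT
  ....F
  .....
  ....F
  .....
  ....F

...FT
....F
.....
....F
.....
....F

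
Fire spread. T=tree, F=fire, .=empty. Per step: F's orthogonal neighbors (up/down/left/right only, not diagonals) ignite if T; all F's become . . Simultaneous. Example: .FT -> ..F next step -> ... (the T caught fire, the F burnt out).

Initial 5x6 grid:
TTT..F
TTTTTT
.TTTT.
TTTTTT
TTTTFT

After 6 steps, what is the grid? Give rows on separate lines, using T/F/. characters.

Step 1: 4 trees catch fire, 2 burn out
  TTT...
  TTTTTF
  .TTTT.
  TTTTFT
  TTTF.F
Step 2: 5 trees catch fire, 4 burn out
  TTT...
  TTTTF.
  .TTTF.
  TTTF.F
  TTF...
Step 3: 4 trees catch fire, 5 burn out
  TTT...
  TTTF..
  .TTF..
  TTF...
  TF....
Step 4: 4 trees catch fire, 4 burn out
  TTT...
  TTF...
  .TF...
  TF....
  F.....
Step 5: 4 trees catch fire, 4 burn out
  TTF...
  TF....
  .F....
  F.....
  ......
Step 6: 2 trees catch fire, 4 burn out
  TF....
  F.....
  ......
  ......
  ......

TF....
F.....
......
......
......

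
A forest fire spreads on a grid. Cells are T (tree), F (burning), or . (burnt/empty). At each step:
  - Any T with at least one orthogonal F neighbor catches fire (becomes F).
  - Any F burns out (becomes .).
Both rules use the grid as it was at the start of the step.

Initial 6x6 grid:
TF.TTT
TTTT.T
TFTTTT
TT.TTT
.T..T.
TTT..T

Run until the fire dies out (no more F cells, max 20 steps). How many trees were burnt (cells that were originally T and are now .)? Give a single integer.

Step 1: +5 fires, +2 burnt (F count now 5)
Step 2: +5 fires, +5 burnt (F count now 5)
Step 3: +4 fires, +5 burnt (F count now 4)
Step 4: +5 fires, +4 burnt (F count now 5)
Step 5: +4 fires, +5 burnt (F count now 4)
Step 6: +1 fires, +4 burnt (F count now 1)
Step 7: +0 fires, +1 burnt (F count now 0)
Fire out after step 7
Initially T: 25, now '.': 35
Total burnt (originally-T cells now '.'): 24

Answer: 24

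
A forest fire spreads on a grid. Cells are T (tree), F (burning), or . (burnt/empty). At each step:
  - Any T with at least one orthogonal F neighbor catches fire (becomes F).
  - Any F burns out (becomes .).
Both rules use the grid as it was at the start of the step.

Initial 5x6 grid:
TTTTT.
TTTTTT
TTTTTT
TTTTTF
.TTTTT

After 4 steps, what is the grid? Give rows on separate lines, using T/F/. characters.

Step 1: 3 trees catch fire, 1 burn out
  TTTTT.
  TTTTTT
  TTTTTF
  TTTTF.
  .TTTTF
Step 2: 4 trees catch fire, 3 burn out
  TTTTT.
  TTTTTF
  TTTTF.
  TTTF..
  .TTTF.
Step 3: 4 trees catch fire, 4 burn out
  TTTTT.
  TTTTF.
  TTTF..
  TTF...
  .TTF..
Step 4: 5 trees catch fire, 4 burn out
  TTTTF.
  TTTF..
  TTF...
  TF....
  .TF...

TTTTF.
TTTF..
TTF...
TF....
.TF...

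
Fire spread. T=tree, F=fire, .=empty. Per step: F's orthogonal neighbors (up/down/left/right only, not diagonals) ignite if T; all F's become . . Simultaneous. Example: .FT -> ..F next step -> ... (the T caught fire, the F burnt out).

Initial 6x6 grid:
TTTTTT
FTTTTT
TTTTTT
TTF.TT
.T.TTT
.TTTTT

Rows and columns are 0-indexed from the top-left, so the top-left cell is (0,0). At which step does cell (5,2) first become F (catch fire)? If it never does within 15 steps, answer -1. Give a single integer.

Step 1: cell (5,2)='T' (+5 fires, +2 burnt)
Step 2: cell (5,2)='T' (+6 fires, +5 burnt)
Step 3: cell (5,2)='T' (+4 fires, +6 burnt)
Step 4: cell (5,2)='F' (+5 fires, +4 burnt)
  -> target ignites at step 4
Step 5: cell (5,2)='.' (+5 fires, +5 burnt)
Step 6: cell (5,2)='.' (+4 fires, +5 burnt)
Step 7: cell (5,2)='.' (+1 fires, +4 burnt)
Step 8: cell (5,2)='.' (+0 fires, +1 burnt)
  fire out at step 8

4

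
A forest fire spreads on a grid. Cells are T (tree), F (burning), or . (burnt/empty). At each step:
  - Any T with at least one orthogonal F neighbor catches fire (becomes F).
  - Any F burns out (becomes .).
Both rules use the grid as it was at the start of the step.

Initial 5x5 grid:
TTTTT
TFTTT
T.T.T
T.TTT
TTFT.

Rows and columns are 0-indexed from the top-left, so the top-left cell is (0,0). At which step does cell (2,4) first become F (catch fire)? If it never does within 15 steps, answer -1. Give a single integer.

Step 1: cell (2,4)='T' (+6 fires, +2 burnt)
Step 2: cell (2,4)='T' (+7 fires, +6 burnt)
Step 3: cell (2,4)='T' (+4 fires, +7 burnt)
Step 4: cell (2,4)='F' (+2 fires, +4 burnt)
  -> target ignites at step 4
Step 5: cell (2,4)='.' (+0 fires, +2 burnt)
  fire out at step 5

4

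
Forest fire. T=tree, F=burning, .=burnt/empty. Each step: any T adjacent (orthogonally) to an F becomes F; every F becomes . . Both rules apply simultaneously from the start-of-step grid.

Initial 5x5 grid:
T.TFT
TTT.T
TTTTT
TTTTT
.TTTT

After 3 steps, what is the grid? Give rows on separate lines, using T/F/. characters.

Step 1: 2 trees catch fire, 1 burn out
  T.F.F
  TTT.T
  TTTTT
  TTTTT
  .TTTT
Step 2: 2 trees catch fire, 2 burn out
  T....
  TTF.F
  TTTTT
  TTTTT
  .TTTT
Step 3: 3 trees catch fire, 2 burn out
  T....
  TF...
  TTFTF
  TTTTT
  .TTTT

T....
TF...
TTFTF
TTTTT
.TTTT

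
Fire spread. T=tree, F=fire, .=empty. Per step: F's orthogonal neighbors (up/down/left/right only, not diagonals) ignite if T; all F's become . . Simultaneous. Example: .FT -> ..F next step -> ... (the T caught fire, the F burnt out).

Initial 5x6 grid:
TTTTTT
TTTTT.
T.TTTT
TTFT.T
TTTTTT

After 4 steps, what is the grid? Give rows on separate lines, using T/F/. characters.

Step 1: 4 trees catch fire, 1 burn out
  TTTTTT
  TTTTT.
  T.FTTT
  TF.F.T
  TTFTTT
Step 2: 5 trees catch fire, 4 burn out
  TTTTTT
  TTFTT.
  T..FTT
  F....T
  TF.FTT
Step 3: 7 trees catch fire, 5 burn out
  TTFTTT
  TF.FT.
  F...FT
  .....T
  F...FT
Step 4: 6 trees catch fire, 7 burn out
  TF.FTT
  F...F.
  .....F
  .....T
  .....F

TF.FTT
F...F.
.....F
.....T
.....F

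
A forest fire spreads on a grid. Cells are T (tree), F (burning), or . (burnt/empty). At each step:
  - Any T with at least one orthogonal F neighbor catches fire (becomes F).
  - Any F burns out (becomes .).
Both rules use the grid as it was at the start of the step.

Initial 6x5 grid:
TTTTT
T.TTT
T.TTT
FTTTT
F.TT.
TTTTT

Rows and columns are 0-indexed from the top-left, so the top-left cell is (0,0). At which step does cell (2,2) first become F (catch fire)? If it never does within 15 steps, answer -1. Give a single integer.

Step 1: cell (2,2)='T' (+3 fires, +2 burnt)
Step 2: cell (2,2)='T' (+3 fires, +3 burnt)
Step 3: cell (2,2)='F' (+5 fires, +3 burnt)
  -> target ignites at step 3
Step 4: cell (2,2)='.' (+6 fires, +5 burnt)
Step 5: cell (2,2)='.' (+4 fires, +6 burnt)
Step 6: cell (2,2)='.' (+2 fires, +4 burnt)
Step 7: cell (2,2)='.' (+1 fires, +2 burnt)
Step 8: cell (2,2)='.' (+0 fires, +1 burnt)
  fire out at step 8

3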